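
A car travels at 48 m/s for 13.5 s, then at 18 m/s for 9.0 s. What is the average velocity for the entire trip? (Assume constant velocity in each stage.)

d₁ = v₁t₁ = 48 × 13.5 = 648.0 m
d₂ = v₂t₂ = 18 × 9.0 = 162.0 m
d_total = 810.0 m, t_total = 22.5 s
v_avg = d_total/t_total = 810.0/22.5 = 36.0 m/s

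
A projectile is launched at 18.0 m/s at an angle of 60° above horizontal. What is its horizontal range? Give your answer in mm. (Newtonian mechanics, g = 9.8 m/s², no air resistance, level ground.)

R = v₀² × sin(2θ) / g = 18.0² × sin(2 × 60°) / 9.8 = 324.0 × 0.866025 / 9.8 = 28.6318 m
R = 28.6318 m / 0.001 = 28630 mm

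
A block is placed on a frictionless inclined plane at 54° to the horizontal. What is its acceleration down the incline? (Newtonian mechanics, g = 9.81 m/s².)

a = g sin(θ) = 9.81 × sin(54°) = 9.81 × 0.809 = 7.94 m/s²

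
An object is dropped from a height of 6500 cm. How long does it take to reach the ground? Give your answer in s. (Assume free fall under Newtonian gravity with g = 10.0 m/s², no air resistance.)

h = 6500 cm × 0.01 = 65.0 m
t = √(2h/g) = √(2 × 65.0 / 10.0) = 3.606 s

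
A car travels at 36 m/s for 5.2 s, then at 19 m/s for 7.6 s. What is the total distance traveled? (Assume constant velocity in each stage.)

d₁ = v₁t₁ = 36 × 5.2 = 187.2 m
d₂ = v₂t₂ = 19 × 7.6 = 144.4 m
d_total = 187.2 + 144.4 = 331.6 m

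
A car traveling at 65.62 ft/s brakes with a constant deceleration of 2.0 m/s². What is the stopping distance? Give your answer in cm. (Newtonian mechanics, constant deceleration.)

v₀ = 65.62 ft/s × 0.3048 = 20.001 m/s
d = v₀² / (2a) = 20.001² / (2 × 2.0) = 400.04 / 4.0 = 100.01 m
d = 100.01 m / 0.01 = 10000 cm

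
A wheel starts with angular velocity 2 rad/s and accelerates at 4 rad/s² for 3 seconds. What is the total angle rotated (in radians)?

θ = ω₀t + ½αt² = 2×3 + ½×4×3² = 24.0 rad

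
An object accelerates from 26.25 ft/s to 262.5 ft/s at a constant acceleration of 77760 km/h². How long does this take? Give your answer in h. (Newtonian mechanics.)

v₀ = 26.25 ft/s × 0.3048 = 8.001 m/s
v = 262.5 ft/s × 0.3048 = 80.01 m/s
a = 77760 km/h² × 7.716049382716049e-05 = 6.0 m/s²
t = (v - v₀) / a = (80.01 - 8.001) / 6.0 = 12.0015 s
t = 12.0015 s / 3600.0 = 0.003334 h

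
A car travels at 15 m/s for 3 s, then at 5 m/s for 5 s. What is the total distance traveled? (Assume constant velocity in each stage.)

d₁ = v₁t₁ = 15 × 3 = 45 m
d₂ = v₂t₂ = 5 × 5 = 25 m
d_total = 45 + 25 = 70 m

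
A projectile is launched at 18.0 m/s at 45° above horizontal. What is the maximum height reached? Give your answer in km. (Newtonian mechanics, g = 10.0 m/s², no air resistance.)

H = v₀² × sin²(θ) / (2g) = 18.0² × sin(45°)² / (2 × 10.0) = 324.0 × 0.5 / 20.0 = 8.1 m
H = 8.1 m / 1000.0 = 0.0081 km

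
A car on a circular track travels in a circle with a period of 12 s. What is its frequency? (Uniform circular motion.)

f = 1/T = 1/12 = 0.0833 Hz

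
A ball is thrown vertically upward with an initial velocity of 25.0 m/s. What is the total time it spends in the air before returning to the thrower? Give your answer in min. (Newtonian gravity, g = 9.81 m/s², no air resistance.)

t_total = 2 × v₀ / g = 2 × 25.0 / 9.81 = 5.09684 s
t_total = 5.09684 s / 60.0 = 0.08495 min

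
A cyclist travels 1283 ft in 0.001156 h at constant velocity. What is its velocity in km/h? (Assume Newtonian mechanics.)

d = 1283 ft × 0.3048 = 391.058 m
t = 0.001156 h × 3600.0 = 4.1616 s
v = d / t = 391.058 / 4.1616 = 93.9682 m/s
v = 93.9682 m/s / 0.2777777777777778 = 338.3 km/h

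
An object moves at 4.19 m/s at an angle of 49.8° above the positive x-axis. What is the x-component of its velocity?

vₓ = v cos(θ) = 4.19 × cos(49.8°) = 2.7 m/s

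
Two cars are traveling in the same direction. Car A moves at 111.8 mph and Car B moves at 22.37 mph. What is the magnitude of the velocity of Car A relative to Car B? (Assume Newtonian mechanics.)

v_rel = |v_A - v_B| = |111.8 - 22.37| = 89.43 mph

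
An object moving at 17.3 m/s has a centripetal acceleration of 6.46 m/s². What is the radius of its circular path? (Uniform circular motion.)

r = v²/a_c = 17.3²/6.46 = 46.33 m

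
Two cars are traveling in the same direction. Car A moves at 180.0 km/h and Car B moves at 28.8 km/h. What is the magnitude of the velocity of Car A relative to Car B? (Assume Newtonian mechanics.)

v_rel = |v_A - v_B| = |180.0 - 28.8| = 151.2 km/h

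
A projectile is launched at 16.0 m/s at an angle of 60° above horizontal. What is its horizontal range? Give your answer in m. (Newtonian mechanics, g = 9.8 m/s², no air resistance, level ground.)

R = v₀² × sin(2θ) / g = 16.0² × sin(2 × 60°) / 9.8 = 256.0 × 0.866025 / 9.8 = 22.62 m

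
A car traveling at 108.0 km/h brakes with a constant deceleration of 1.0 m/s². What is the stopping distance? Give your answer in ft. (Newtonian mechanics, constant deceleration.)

v₀ = 108.0 km/h × 0.2777777777777778 = 30.0 m/s
d = v₀² / (2a) = 30.0² / (2 × 1.0) = 900.0 / 2.0 = 450.0 m
d = 450.0 m / 0.3048 = 1476 ft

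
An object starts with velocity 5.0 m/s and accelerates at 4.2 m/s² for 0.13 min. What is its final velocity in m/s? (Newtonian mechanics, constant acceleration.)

t = 0.13 min × 60.0 = 7.8 s
v = v₀ + a × t = 5.0 + 4.2 × 7.8 = 37.76 m/s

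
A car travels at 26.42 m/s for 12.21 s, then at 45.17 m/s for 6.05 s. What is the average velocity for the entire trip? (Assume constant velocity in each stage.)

d₁ = v₁t₁ = 26.42 × 12.21 = 322.5882 m
d₂ = v₂t₂ = 45.17 × 6.05 = 273.2785 m
d_total = 595.8667 m, t_total = 18.26 s
v_avg = d_total/t_total = 595.8667/18.26 = 32.63 m/s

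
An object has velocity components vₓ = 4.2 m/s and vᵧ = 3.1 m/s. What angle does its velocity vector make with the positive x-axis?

θ = arctan(vᵧ/vₓ) = arctan(3.1/4.2) = 36.43°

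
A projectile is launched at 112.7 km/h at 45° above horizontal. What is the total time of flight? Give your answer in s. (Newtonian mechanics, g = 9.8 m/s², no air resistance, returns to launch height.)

v₀ = 112.7 km/h × 0.2777777777777778 = 31.3056 m/s
T = 2 × v₀ × sin(θ) / g = 2 × 31.3056 × sin(45°) / 9.8 = 2 × 31.3056 × 0.707107 / 9.8 = 4.518 s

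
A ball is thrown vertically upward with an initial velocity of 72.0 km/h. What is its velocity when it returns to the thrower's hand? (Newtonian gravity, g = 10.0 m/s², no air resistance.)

By conservation of energy (no air resistance), the ball returns to the throw height with the same speed as launch, but directed downward.
|v_ground| = v₀ = 72.0 km/h
v_ground = 72.0 km/h (downward)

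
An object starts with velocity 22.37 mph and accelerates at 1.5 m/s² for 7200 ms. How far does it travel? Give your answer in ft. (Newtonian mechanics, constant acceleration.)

v₀ = 22.37 mph × 0.44704 = 10.0003 m/s
t = 7200 ms × 0.001 = 7.2 s
d = v₀ × t + ½ × a × t² = 10.0003 × 7.2 + 0.5 × 1.5 × 7.2² = 110.882 m
d = 110.882 m / 0.3048 = 363.8 ft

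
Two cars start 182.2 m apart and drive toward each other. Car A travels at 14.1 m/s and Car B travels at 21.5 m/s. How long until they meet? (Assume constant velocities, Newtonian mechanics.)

Combined speed: v_combined = 14.1 + 21.5 = 35.6 m/s
Time to meet: t = d/v_combined = 182.2/35.6 = 5.12 s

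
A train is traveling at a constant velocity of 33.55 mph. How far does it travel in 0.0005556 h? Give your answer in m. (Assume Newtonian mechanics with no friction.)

v = 33.55 mph × 0.44704 = 14.9982 m/s
t = 0.0005556 h × 3600.0 = 2.00016 s
d = v × t = 14.9982 × 2.00016 = 30.0 m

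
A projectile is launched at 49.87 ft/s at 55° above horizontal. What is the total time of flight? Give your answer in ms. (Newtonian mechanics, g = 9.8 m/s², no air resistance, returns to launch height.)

v₀ = 49.87 ft/s × 0.3048 = 15.2004 m/s
T = 2 × v₀ × sin(θ) / g = 2 × 15.2004 × sin(55°) / 9.8 = 2 × 15.2004 × 0.819152 / 9.8 = 2.54111 s
T = 2.54111 s / 0.001 = 2541 ms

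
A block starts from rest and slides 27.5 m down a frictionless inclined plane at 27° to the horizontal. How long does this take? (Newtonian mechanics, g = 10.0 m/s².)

a = g sin(θ) = 10.0 × sin(27°) = 4.5399 m/s²
t = √(2d/a) = √(2 × 27.5 / 4.5399) = 3.48 s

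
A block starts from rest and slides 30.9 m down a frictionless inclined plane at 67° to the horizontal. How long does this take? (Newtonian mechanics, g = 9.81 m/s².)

a = g sin(θ) = 9.81 × sin(67°) = 9.0302 m/s²
t = √(2d/a) = √(2 × 30.9 / 9.0302) = 2.62 s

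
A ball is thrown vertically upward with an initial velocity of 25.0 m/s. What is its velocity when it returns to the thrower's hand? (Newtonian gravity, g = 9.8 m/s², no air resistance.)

By conservation of energy (no air resistance), the ball returns to the throw height with the same speed as launch, but directed downward.
|v_ground| = v₀ = 25.0 m/s
v_ground = 25.0 m/s (downward)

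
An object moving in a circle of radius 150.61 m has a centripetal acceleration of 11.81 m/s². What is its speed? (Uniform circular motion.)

v = √(a_c × r) = √(11.81 × 150.61) = 42.17 m/s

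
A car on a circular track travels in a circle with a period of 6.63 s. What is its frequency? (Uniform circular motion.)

f = 1/T = 1/6.63 = 0.1508 Hz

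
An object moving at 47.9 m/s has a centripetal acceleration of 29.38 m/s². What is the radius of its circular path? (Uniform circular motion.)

r = v²/a_c = 47.9²/29.38 = 78.09 m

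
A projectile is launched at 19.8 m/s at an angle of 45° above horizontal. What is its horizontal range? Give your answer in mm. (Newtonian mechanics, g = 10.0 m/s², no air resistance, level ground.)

R = v₀² × sin(2θ) / g = 19.8² × sin(2 × 45°) / 10.0 = 392.04 × 1.0 / 10.0 = 39.204 m
R = 39.204 m / 0.001 = 39200 mm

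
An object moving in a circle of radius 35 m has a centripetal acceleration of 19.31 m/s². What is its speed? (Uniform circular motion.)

v = √(a_c × r) = √(19.31 × 35) = 26.0 m/s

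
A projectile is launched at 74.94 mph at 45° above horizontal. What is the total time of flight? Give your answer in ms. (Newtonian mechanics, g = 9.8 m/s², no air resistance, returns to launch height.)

v₀ = 74.94 mph × 0.44704 = 33.5012 m/s
T = 2 × v₀ × sin(θ) / g = 2 × 33.5012 × sin(45°) / 9.8 = 2 × 33.5012 × 0.707107 / 9.8 = 4.83448 s
T = 4.83448 s / 0.001 = 4834 ms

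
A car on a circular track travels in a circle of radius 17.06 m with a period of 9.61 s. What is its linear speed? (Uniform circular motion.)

v = 2πr/T = 2π×17.06/9.61 = 11.15 m/s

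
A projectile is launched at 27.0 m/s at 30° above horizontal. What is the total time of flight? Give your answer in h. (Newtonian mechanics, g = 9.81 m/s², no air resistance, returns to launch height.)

T = 2 × v₀ × sin(θ) / g = 2 × 27.0 × sin(30°) / 9.81 = 2 × 27.0 × 0.5 / 9.81 = 2.75229 s
T = 2.75229 s / 3600.0 = 0.0007645 h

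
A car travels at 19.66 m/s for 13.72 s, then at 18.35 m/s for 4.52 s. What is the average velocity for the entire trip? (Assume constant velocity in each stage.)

d₁ = v₁t₁ = 19.66 × 13.72 = 269.7352 m
d₂ = v₂t₂ = 18.35 × 4.52 = 82.942 m
d_total = 352.6772 m, t_total = 18.24 s
v_avg = d_total/t_total = 352.6772/18.24 = 19.34 m/s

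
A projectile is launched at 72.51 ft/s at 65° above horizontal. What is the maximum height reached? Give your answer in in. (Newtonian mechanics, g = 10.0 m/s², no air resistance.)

v₀ = 72.51 ft/s × 0.3048 = 22.101 m/s
H = v₀² × sin²(θ) / (2g) = 22.101² × sin(65°)² / (2 × 10.0) = 488.454 × 0.821394 / 20.0 = 20.0607 m
H = 20.0607 m / 0.0254 = 789.8 in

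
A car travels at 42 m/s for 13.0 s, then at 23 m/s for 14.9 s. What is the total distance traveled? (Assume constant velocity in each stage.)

d₁ = v₁t₁ = 42 × 13.0 = 546.0 m
d₂ = v₂t₂ = 23 × 14.9 = 342.7 m
d_total = 546.0 + 342.7 = 888.7 m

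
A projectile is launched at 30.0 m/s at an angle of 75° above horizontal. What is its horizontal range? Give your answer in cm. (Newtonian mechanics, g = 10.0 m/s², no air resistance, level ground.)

R = v₀² × sin(2θ) / g = 30.0² × sin(2 × 75°) / 10.0 = 900.0 × 0.5 / 10.0 = 45.0 m
R = 45.0 m / 0.01 = 4500 cm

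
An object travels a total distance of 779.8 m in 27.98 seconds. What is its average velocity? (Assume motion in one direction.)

v_avg = Δd / Δt = 779.8 / 27.98 = 27.87 m/s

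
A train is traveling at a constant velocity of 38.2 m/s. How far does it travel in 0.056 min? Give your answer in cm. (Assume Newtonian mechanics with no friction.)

t = 0.056 min × 60.0 = 3.36 s
d = v × t = 38.2 × 3.36 = 128.352 m
d = 128.352 m / 0.01 = 12840 cm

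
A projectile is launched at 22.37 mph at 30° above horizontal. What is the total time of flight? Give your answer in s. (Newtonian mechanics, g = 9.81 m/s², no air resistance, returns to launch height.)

v₀ = 22.37 mph × 0.44704 = 10.0003 m/s
T = 2 × v₀ × sin(θ) / g = 2 × 10.0003 × sin(30°) / 9.81 = 2 × 10.0003 × 0.5 / 9.81 = 1.019 s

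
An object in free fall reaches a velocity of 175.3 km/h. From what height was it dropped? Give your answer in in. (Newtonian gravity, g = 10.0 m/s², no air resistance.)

v = 175.3 km/h × 0.2777777777777778 = 48.6944 m/s
h = v² / (2g) = 48.6944² / (2 × 10.0) = 118.557 m
h = 118.557 m / 0.0254 = 4668 in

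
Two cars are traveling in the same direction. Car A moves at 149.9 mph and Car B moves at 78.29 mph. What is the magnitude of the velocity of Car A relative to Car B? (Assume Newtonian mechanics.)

v_rel = |v_A - v_B| = |149.9 - 78.29| = 71.61 mph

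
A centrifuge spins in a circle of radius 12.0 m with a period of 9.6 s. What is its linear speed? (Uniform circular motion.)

v = 2πr/T = 2π×12.0/9.6 = 7.85 m/s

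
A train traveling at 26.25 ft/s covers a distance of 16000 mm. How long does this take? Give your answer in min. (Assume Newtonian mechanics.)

d = 16000 mm × 0.001 = 16.0 m
v = 26.25 ft/s × 0.3048 = 8.001 m/s
t = d / v = 16.0 / 8.001 = 1.99975 s
t = 1.99975 s / 60.0 = 0.03333 min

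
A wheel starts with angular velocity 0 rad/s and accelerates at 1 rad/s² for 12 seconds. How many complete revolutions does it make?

θ = ω₀t + ½αt² = 0×12 + ½×1×12² = 72.0 rad
Total revolutions = θ/(2π) = 72.0/(2π) = 11.46
Complete revolutions = ⌊11.46⌋ = 11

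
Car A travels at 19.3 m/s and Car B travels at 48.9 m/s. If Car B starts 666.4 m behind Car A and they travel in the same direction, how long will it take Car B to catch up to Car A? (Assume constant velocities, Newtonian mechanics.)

Relative speed: v_rel = 48.9 - 19.3 = 29.6 m/s
Time to catch: t = d₀/v_rel = 666.4/29.6 = 22.51 s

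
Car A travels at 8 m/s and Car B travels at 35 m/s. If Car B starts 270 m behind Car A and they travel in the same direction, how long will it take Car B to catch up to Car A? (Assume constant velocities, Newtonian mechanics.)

Relative speed: v_rel = 35 - 8 = 27 m/s
Time to catch: t = d₀/v_rel = 270/27 = 10.0 s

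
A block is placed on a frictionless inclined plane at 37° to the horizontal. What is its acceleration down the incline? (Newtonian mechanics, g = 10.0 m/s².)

a = g sin(θ) = 10.0 × sin(37°) = 10.0 × 0.6018 = 6.02 m/s²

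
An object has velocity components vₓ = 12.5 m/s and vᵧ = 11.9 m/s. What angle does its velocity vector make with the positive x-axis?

θ = arctan(vᵧ/vₓ) = arctan(11.9/12.5) = 43.59°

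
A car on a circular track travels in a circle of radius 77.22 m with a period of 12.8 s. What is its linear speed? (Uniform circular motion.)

v = 2πr/T = 2π×77.22/12.8 = 37.91 m/s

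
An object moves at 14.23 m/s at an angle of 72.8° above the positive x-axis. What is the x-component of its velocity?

vₓ = v cos(θ) = 14.23 × cos(72.8°) = 4.21 m/s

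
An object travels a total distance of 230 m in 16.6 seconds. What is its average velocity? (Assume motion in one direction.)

v_avg = Δd / Δt = 230 / 16.6 = 13.86 m/s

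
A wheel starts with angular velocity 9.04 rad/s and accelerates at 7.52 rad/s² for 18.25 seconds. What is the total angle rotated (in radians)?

θ = ω₀t + ½αt² = 9.04×18.25 + ½×7.52×18.25² = 1417.29 rad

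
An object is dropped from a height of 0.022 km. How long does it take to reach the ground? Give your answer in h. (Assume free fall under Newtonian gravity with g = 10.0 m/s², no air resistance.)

h = 0.022 km × 1000.0 = 22.0 m
t = √(2h/g) = √(2 × 22.0 / 10.0) = 2.09762 s
t = 2.09762 s / 3600.0 = 0.0005827 h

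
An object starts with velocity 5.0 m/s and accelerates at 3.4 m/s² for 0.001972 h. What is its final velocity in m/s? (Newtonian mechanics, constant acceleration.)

t = 0.001972 h × 3600.0 = 7.0992 s
v = v₀ + a × t = 5.0 + 3.4 × 7.0992 = 29.14 m/s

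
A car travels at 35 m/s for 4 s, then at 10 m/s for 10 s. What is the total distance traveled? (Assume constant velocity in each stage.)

d₁ = v₁t₁ = 35 × 4 = 140 m
d₂ = v₂t₂ = 10 × 10 = 100 m
d_total = 140 + 100 = 240 m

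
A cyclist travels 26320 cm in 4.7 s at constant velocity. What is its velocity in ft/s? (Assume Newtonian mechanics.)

d = 26320 cm × 0.01 = 263.2 m
v = d / t = 263.2 / 4.7 = 56.0 m/s
v = 56.0 m/s / 0.3048 = 183.7 ft/s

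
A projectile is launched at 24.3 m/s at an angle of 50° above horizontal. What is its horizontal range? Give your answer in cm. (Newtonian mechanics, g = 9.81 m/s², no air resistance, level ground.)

R = v₀² × sin(2θ) / g = 24.3² × sin(2 × 50°) / 9.81 = 590.49 × 0.984808 / 9.81 = 59.2782 m
R = 59.2782 m / 0.01 = 5928 cm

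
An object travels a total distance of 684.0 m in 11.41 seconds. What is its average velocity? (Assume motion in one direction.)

v_avg = Δd / Δt = 684.0 / 11.41 = 59.95 m/s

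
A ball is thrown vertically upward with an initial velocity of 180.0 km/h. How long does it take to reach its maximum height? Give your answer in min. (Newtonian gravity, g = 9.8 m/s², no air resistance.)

v₀ = 180.0 km/h × 0.2777777777777778 = 50.0 m/s
t_up = v₀ / g = 50.0 / 9.8 = 5.10204 s
t_up = 5.10204 s / 60.0 = 0.08503 min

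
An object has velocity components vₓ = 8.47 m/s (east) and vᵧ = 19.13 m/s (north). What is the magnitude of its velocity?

|v| = √(vₓ² + vᵧ²) = √(8.47² + 19.13²) = √(437.6978) = 20.92 m/s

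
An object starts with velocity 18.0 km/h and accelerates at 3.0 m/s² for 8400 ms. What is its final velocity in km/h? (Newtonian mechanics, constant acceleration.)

v₀ = 18.0 km/h × 0.2777777777777778 = 5.0 m/s
t = 8400 ms × 0.001 = 8.4 s
v = v₀ + a × t = 5.0 + 3.0 × 8.4 = 30.2 m/s
v = 30.2 m/s / 0.2777777777777778 = 108.7 km/h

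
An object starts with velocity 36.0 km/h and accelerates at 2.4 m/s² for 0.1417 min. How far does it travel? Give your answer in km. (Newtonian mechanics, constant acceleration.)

v₀ = 36.0 km/h × 0.2777777777777778 = 10.0 m/s
t = 0.1417 min × 60.0 = 8.502 s
d = v₀ × t + ½ × a × t² = 10.0 × 8.502 + 0.5 × 2.4 × 8.502² = 171.761 m
d = 171.761 m / 1000.0 = 0.1718 km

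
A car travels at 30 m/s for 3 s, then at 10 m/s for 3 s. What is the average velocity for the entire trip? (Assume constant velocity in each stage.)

d₁ = v₁t₁ = 30 × 3 = 90 m
d₂ = v₂t₂ = 10 × 3 = 30 m
d_total = 120 m, t_total = 6 s
v_avg = d_total/t_total = 120/6 = 20.0 m/s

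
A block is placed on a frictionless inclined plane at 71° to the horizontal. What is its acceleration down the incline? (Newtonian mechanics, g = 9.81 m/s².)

a = g sin(θ) = 9.81 × sin(71°) = 9.81 × 0.9455 = 9.28 m/s²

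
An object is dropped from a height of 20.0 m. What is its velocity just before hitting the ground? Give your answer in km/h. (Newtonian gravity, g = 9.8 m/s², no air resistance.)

v = √(2gh) = √(2 × 9.8 × 20.0) = 19.799 m/s
v = 19.799 m/s / 0.2777777777777778 = 71.28 km/h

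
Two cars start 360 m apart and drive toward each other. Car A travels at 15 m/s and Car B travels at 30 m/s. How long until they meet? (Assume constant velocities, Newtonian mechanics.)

Combined speed: v_combined = 15 + 30 = 45 m/s
Time to meet: t = d/v_combined = 360/45 = 8.0 s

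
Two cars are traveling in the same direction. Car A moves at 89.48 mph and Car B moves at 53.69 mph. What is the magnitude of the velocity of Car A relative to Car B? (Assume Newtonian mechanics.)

v_rel = |v_A - v_B| = |89.48 - 53.69| = 35.79 mph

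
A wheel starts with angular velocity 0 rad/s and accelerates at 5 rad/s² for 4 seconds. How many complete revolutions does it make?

θ = ω₀t + ½αt² = 0×4 + ½×5×4² = 40.0 rad
Total revolutions = θ/(2π) = 40.0/(2π) = 6.37
Complete revolutions = ⌊6.37⌋ = 6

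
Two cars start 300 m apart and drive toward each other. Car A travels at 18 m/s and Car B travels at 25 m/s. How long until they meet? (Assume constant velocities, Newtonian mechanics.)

Combined speed: v_combined = 18 + 25 = 43 m/s
Time to meet: t = d/v_combined = 300/43 = 6.98 s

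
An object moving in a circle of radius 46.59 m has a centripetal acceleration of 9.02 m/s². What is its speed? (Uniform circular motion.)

v = √(a_c × r) = √(9.02 × 46.59) = 20.5 m/s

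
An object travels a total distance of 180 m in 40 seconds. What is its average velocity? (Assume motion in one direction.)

v_avg = Δd / Δt = 180 / 40 = 4.5 m/s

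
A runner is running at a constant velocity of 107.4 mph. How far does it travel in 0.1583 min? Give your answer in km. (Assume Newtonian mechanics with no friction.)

v = 107.4 mph × 0.44704 = 48.0121 m/s
t = 0.1583 min × 60.0 = 9.498 s
d = v × t = 48.0121 × 9.498 = 456.019 m
d = 456.019 m / 1000.0 = 0.456 km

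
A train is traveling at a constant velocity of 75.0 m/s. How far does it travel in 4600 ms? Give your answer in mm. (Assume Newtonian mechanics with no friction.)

t = 4600 ms × 0.001 = 4.6 s
d = v × t = 75.0 × 4.6 = 345.0 m
d = 345.0 m / 0.001 = 345000 mm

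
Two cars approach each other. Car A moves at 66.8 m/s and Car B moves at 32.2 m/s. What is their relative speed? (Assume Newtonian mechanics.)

v_rel = v_A + v_B = 66.8 + 32.2 = 99.0 m/s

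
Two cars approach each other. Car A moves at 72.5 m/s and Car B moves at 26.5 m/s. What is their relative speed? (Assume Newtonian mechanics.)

v_rel = v_A + v_B = 72.5 + 26.5 = 99.0 m/s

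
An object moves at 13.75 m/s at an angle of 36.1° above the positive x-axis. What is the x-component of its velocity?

vₓ = v cos(θ) = 13.75 × cos(36.1°) = 11.11 m/s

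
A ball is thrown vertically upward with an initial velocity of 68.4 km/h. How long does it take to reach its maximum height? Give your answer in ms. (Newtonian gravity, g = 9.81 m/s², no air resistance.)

v₀ = 68.4 km/h × 0.2777777777777778 = 19.0 m/s
t_up = v₀ / g = 19.0 / 9.81 = 1.9368 s
t_up = 1.9368 s / 0.001 = 1937 ms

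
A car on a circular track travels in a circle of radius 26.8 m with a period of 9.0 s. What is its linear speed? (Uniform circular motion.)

v = 2πr/T = 2π×26.8/9.0 = 18.71 m/s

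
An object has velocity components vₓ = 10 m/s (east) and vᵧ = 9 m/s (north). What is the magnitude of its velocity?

|v| = √(vₓ² + vᵧ²) = √(10² + 9²) = √(181) = 13.45 m/s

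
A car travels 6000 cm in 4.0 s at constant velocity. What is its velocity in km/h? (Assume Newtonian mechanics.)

d = 6000 cm × 0.01 = 60.0 m
v = d / t = 60.0 / 4.0 = 15.0 m/s
v = 15.0 m/s / 0.2777777777777778 = 54.0 km/h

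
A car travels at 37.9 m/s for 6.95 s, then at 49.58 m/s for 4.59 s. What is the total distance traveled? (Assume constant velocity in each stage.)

d₁ = v₁t₁ = 37.9 × 6.95 = 263.405 m
d₂ = v₂t₂ = 49.58 × 4.59 = 227.5722 m
d_total = 263.405 + 227.5722 = 490.98 m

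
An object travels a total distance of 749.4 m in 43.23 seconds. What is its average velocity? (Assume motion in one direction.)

v_avg = Δd / Δt = 749.4 / 43.23 = 17.34 m/s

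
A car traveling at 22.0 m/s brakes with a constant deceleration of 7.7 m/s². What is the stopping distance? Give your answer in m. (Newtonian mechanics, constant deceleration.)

d = v₀² / (2a) = 22.0² / (2 × 7.7) = 484.0 / 15.4 = 31.43 m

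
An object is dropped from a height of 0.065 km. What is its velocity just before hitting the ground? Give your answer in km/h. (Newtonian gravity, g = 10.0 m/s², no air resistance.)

h = 0.065 km × 1000.0 = 65.0 m
v = √(2gh) = √(2 × 10.0 × 65.0) = 36.0555 m/s
v = 36.0555 m/s / 0.2777777777777778 = 129.8 km/h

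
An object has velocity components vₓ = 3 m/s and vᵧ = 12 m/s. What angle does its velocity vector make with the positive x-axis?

θ = arctan(vᵧ/vₓ) = arctan(12/3) = 75.96°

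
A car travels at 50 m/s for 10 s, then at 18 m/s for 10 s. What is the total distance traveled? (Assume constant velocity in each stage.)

d₁ = v₁t₁ = 50 × 10 = 500 m
d₂ = v₂t₂ = 18 × 10 = 180 m
d_total = 500 + 180 = 680 m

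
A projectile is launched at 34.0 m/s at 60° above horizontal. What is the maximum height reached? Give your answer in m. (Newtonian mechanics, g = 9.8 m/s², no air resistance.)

H = v₀² × sin²(θ) / (2g) = 34.0² × sin(60°)² / (2 × 9.8) = 1156.0 × 0.75 / 19.6 = 44.23 m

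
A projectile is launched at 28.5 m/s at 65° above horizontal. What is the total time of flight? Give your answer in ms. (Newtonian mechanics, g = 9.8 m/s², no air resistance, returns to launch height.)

T = 2 × v₀ × sin(θ) / g = 2 × 28.5 × sin(65°) / 9.8 = 2 × 28.5 × 0.906308 / 9.8 = 5.27138 s
T = 5.27138 s / 0.001 = 5271 ms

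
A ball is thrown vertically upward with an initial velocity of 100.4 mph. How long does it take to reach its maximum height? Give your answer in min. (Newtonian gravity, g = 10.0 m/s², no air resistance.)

v₀ = 100.4 mph × 0.44704 = 44.8828 m/s
t_up = v₀ / g = 44.8828 / 10.0 = 4.48828 s
t_up = 4.48828 s / 60.0 = 0.0748 min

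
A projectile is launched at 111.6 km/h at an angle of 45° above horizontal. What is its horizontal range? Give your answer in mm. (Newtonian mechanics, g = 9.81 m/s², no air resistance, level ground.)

v₀ = 111.6 km/h × 0.2777777777777778 = 31.0 m/s
R = v₀² × sin(2θ) / g = 31.0² × sin(2 × 45°) / 9.81 = 961.0 × 1.0 / 9.81 = 97.9613 m
R = 97.9613 m / 0.001 = 97960 mm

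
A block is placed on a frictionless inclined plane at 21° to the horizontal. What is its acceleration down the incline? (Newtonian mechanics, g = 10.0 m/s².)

a = g sin(θ) = 10.0 × sin(21°) = 10.0 × 0.3584 = 3.58 m/s²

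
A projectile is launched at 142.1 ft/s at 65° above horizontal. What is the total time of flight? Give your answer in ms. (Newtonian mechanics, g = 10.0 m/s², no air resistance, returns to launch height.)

v₀ = 142.1 ft/s × 0.3048 = 43.3121 m/s
T = 2 × v₀ × sin(θ) / g = 2 × 43.3121 × sin(65°) / 10.0 = 2 × 43.3121 × 0.906308 / 10.0 = 7.85082 s
T = 7.85082 s / 0.001 = 7851 ms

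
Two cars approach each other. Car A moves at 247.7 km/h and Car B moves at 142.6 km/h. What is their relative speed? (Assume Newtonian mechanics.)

v_rel = v_A + v_B = 247.7 + 142.6 = 390.3 km/h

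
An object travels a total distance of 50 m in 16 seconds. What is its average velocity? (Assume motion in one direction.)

v_avg = Δd / Δt = 50 / 16 = 3.12 m/s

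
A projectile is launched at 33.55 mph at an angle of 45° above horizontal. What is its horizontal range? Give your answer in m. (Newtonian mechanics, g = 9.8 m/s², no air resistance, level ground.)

v₀ = 33.55 mph × 0.44704 = 14.9982 m/s
R = v₀² × sin(2θ) / g = 14.9982² × sin(2 × 45°) / 9.8 = 224.946 × 1.0 / 9.8 = 22.95 m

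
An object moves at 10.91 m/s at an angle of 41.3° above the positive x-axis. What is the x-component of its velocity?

vₓ = v cos(θ) = 10.91 × cos(41.3°) = 8.2 m/s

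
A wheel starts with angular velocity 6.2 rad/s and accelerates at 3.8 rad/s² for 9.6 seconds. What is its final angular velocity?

ω = ω₀ + αt = 6.2 + 3.8 × 9.6 = 42.68 rad/s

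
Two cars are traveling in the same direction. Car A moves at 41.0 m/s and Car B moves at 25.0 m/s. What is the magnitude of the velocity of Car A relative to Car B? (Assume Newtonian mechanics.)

v_rel = |v_A - v_B| = |41.0 - 25.0| = 16.0 m/s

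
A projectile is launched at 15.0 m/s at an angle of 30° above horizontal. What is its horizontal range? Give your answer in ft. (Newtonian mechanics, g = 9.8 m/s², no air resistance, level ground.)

R = v₀² × sin(2θ) / g = 15.0² × sin(2 × 30°) / 9.8 = 225.0 × 0.866025 / 9.8 = 19.8832 m
R = 19.8832 m / 0.3048 = 65.23 ft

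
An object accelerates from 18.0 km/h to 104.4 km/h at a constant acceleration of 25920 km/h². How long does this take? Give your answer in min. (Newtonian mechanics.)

v₀ = 18.0 km/h × 0.2777777777777778 = 5.0 m/s
v = 104.4 km/h × 0.2777777777777778 = 29.0 m/s
a = 25920 km/h² × 7.716049382716049e-05 = 2.0 m/s²
t = (v - v₀) / a = (29.0 - 5.0) / 2.0 = 12.0 s
t = 12.0 s / 60.0 = 0.2 min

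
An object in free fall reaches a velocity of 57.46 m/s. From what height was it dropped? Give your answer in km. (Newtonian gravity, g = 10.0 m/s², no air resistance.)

h = v² / (2g) = 57.46² / (2 × 10.0) = 165.083 m
h = 165.083 m / 1000.0 = 0.1651 km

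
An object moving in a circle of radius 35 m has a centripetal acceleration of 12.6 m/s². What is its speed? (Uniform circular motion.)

v = √(a_c × r) = √(12.6 × 35) = 21.0 m/s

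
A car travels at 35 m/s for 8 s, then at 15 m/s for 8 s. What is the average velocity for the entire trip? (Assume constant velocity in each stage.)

d₁ = v₁t₁ = 35 × 8 = 280 m
d₂ = v₂t₂ = 15 × 8 = 120 m
d_total = 400 m, t_total = 16 s
v_avg = d_total/t_total = 400/16 = 25.0 m/s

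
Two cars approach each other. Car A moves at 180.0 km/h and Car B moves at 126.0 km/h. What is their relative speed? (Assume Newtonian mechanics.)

v_rel = v_A + v_B = 180.0 + 126.0 = 306.0 km/h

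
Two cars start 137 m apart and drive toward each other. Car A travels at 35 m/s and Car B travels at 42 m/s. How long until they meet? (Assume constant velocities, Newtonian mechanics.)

Combined speed: v_combined = 35 + 42 = 77 m/s
Time to meet: t = d/v_combined = 137/77 = 1.78 s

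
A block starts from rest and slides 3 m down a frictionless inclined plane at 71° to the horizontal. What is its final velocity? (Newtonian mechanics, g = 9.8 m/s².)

a = g sin(θ) = 9.8 × sin(71°) = 9.2661 m/s²
v = √(2ad) = √(2 × 9.2661 × 3) = 7.46 m/s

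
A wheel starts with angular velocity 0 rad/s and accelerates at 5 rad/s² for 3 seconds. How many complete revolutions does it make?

θ = ω₀t + ½αt² = 0×3 + ½×5×3² = 22.5 rad
Total revolutions = θ/(2π) = 22.5/(2π) = 3.58
Complete revolutions = ⌊3.58⌋ = 3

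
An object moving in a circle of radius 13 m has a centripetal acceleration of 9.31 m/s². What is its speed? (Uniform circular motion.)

v = √(a_c × r) = √(9.31 × 13) = 11.0 m/s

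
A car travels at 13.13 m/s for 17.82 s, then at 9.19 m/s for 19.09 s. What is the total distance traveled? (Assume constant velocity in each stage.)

d₁ = v₁t₁ = 13.13 × 17.82 = 233.9766 m
d₂ = v₂t₂ = 9.19 × 19.09 = 175.4371 m
d_total = 233.9766 + 175.4371 = 409.41 m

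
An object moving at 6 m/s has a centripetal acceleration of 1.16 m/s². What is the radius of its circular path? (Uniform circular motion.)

r = v²/a_c = 6²/1.16 = 31.03 m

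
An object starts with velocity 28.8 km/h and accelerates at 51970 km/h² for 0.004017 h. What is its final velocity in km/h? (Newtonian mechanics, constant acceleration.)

v₀ = 28.8 km/h × 0.2777777777777778 = 8.0 m/s
a = 51970 km/h² × 7.716049382716049e-05 = 4.01003 m/s²
t = 0.004017 h × 3600.0 = 14.4612 s
v = v₀ + a × t = 8.0 + 4.01003 × 14.4612 = 65.9898 m/s
v = 65.9898 m/s / 0.2777777777777778 = 237.6 km/h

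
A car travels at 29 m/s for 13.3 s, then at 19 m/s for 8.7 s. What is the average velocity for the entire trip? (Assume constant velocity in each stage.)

d₁ = v₁t₁ = 29 × 13.3 = 385.7 m
d₂ = v₂t₂ = 19 × 8.7 = 165.3 m
d_total = 551.0 m, t_total = 22.0 s
v_avg = d_total/t_total = 551.0/22.0 = 25.05 m/s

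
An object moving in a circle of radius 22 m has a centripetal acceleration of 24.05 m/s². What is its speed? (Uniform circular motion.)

v = √(a_c × r) = √(24.05 × 22) = 23.0 m/s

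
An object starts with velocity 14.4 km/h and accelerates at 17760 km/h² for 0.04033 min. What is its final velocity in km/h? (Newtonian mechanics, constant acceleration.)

v₀ = 14.4 km/h × 0.2777777777777778 = 4.0 m/s
a = 17760 km/h² × 7.716049382716049e-05 = 1.37037 m/s²
t = 0.04033 min × 60.0 = 2.4198 s
v = v₀ + a × t = 4.0 + 1.37037 × 2.4198 = 7.31602 m/s
v = 7.31602 m/s / 0.2777777777777778 = 26.34 km/h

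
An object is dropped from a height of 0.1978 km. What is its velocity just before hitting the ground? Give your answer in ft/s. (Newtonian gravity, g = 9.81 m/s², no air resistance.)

h = 0.1978 km × 1000.0 = 197.8 m
v = √(2gh) = √(2 × 9.81 × 197.8) = 62.2964 m/s
v = 62.2964 m/s / 0.3048 = 204.4 ft/s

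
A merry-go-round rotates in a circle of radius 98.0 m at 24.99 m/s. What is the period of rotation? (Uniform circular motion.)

T = 2πr/v = 2π×98.0/24.99 = 24.64 s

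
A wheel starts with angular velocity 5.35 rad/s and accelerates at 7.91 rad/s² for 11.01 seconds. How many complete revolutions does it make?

θ = ω₀t + ½αt² = 5.35×11.01 + ½×7.91×11.01² = 538.3289955 rad
Total revolutions = θ/(2π) = 538.3289955/(2π) = 85.68
Complete revolutions = ⌊85.68⌋ = 85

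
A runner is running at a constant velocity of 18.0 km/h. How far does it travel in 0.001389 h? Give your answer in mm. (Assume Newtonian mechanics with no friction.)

v = 18.0 km/h × 0.2777777777777778 = 5.0 m/s
t = 0.001389 h × 3600.0 = 5.0004 s
d = v × t = 5.0 × 5.0004 = 25.002 m
d = 25.002 m / 0.001 = 25000 mm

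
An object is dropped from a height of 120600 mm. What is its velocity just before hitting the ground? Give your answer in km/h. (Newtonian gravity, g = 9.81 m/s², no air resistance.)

h = 120600 mm × 0.001 = 120.6 m
v = √(2gh) = √(2 × 9.81 × 120.6) = 48.6433 m/s
v = 48.6433 m/s / 0.2777777777777778 = 175.1 km/h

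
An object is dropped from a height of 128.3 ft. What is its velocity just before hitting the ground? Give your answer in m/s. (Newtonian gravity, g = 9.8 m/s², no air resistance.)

h = 128.3 ft × 0.3048 = 39.1058 m
v = √(2gh) = √(2 × 9.8 × 39.1058) = 27.69 m/s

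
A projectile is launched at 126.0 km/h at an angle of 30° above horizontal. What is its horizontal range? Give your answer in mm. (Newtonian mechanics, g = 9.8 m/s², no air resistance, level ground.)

v₀ = 126.0 km/h × 0.2777777777777778 = 35.0 m/s
R = v₀² × sin(2θ) / g = 35.0² × sin(2 × 30°) / 9.8 = 1225.0 × 0.866025 / 9.8 = 108.253 m
R = 108.253 m / 0.001 = 108300 mm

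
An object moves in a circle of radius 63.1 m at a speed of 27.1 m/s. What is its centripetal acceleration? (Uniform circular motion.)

a_c = v²/r = 27.1²/63.1 = 734.41/63.1 = 11.64 m/s²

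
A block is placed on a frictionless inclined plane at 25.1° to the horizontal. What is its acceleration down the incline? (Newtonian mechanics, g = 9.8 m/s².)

a = g sin(θ) = 9.8 × sin(25.1°) = 9.8 × 0.4242 = 4.16 m/s²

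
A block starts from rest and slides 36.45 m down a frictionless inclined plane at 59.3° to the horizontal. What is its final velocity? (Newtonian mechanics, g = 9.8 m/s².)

a = g sin(θ) = 9.8 × sin(59.3°) = 8.42655 m/s²
v = √(2ad) = √(2 × 8.42655 × 36.45) = 24.78 m/s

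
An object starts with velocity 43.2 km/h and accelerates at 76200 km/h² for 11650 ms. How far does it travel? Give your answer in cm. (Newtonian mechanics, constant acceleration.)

v₀ = 43.2 km/h × 0.2777777777777778 = 12.0 m/s
a = 76200 km/h² × 7.716049382716049e-05 = 5.87963 m/s²
t = 11650 ms × 0.001 = 11.65 s
d = v₀ × t + ½ × a × t² = 12.0 × 11.65 + 0.5 × 5.87963 × 11.65² = 538.799 m
d = 538.799 m / 0.01 = 53880 cm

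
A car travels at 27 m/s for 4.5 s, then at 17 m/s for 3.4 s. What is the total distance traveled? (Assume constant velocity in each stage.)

d₁ = v₁t₁ = 27 × 4.5 = 121.5 m
d₂ = v₂t₂ = 17 × 3.4 = 57.8 m
d_total = 121.5 + 57.8 = 179.3 m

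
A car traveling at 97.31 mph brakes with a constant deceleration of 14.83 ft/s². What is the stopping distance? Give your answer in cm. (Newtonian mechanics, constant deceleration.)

v₀ = 97.31 mph × 0.44704 = 43.5015 m/s
a = 14.83 ft/s² × 0.3048 = 4.52018 m/s²
d = v₀² / (2a) = 43.5015² / (2 × 4.52018) = 1892.38 / 9.04036 = 209.326 m
d = 209.326 m / 0.01 = 20930 cm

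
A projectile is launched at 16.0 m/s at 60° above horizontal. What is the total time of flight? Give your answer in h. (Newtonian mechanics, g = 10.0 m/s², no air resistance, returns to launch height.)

T = 2 × v₀ × sin(θ) / g = 2 × 16.0 × sin(60°) / 10.0 = 2 × 16.0 × 0.866025 / 10.0 = 2.77128 s
T = 2.77128 s / 3600.0 = 0.0007698 h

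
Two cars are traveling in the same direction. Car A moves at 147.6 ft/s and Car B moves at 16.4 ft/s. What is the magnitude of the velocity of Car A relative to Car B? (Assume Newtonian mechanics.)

v_rel = |v_A - v_B| = |147.6 - 16.4| = 131.2 ft/s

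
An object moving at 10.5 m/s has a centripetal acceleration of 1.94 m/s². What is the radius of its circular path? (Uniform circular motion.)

r = v²/a_c = 10.5²/1.94 = 56.83 m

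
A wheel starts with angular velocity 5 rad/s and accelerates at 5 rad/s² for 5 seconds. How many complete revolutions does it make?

θ = ω₀t + ½αt² = 5×5 + ½×5×5² = 87.5 rad
Total revolutions = θ/(2π) = 87.5/(2π) = 13.93
Complete revolutions = ⌊13.93⌋ = 13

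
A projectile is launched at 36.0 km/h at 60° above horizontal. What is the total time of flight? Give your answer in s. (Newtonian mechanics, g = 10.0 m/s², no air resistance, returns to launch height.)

v₀ = 36.0 km/h × 0.2777777777777778 = 10.0 m/s
T = 2 × v₀ × sin(θ) / g = 2 × 10.0 × sin(60°) / 10.0 = 2 × 10.0 × 0.866025 / 10.0 = 1.732 s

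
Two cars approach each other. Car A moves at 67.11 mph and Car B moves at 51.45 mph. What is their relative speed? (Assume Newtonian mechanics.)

v_rel = v_A + v_B = 67.11 + 51.45 = 118.56 mph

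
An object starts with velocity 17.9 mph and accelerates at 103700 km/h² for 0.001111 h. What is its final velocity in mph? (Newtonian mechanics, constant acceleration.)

v₀ = 17.9 mph × 0.44704 = 8.00202 m/s
a = 103700 km/h² × 7.716049382716049e-05 = 8.00154 m/s²
t = 0.001111 h × 3600.0 = 3.9996 s
v = v₀ + a × t = 8.00202 + 8.00154 × 3.9996 = 40.005 m/s
v = 40.005 m/s / 0.44704 = 89.49 mph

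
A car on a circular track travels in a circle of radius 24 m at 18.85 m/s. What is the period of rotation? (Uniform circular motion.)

T = 2πr/v = 2π×24/18.85 = 8.0 s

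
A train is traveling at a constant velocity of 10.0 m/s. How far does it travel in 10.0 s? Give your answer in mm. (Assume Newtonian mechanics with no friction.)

d = v × t = 10.0 × 10.0 = 100.0 m
d = 100.0 m / 0.001 = 100000 mm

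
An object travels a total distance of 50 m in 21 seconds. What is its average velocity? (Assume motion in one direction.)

v_avg = Δd / Δt = 50 / 21 = 2.38 m/s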